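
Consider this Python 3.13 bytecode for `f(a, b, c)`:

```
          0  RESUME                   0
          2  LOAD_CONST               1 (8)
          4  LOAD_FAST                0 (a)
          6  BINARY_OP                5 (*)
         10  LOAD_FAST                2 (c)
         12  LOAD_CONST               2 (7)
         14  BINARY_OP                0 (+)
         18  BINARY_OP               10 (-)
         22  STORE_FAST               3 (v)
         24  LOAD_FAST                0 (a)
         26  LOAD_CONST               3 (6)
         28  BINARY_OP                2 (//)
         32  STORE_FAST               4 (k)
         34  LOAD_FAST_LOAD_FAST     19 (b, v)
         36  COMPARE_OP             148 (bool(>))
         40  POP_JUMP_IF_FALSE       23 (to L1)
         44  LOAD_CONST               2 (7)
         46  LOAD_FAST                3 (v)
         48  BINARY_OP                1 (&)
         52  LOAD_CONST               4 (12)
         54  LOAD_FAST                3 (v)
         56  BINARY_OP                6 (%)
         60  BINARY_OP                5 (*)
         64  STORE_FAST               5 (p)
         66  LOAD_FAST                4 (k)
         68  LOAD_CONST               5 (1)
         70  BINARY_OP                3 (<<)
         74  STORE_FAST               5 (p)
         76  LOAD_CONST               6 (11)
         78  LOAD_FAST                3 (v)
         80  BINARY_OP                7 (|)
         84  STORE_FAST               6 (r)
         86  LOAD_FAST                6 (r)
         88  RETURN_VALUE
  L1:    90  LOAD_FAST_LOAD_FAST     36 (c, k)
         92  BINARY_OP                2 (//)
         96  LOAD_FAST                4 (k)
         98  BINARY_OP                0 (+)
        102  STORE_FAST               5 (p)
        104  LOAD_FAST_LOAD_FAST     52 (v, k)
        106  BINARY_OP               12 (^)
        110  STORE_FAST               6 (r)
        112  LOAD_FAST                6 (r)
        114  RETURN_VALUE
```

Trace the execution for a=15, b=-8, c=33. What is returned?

LOAD_CONST → push 8. Stack: [8]
LOAD_FAST a → push 15. Stack: [8, 15]
BINARY_OP * → 8 * 15 = 120. Stack: [120]
LOAD_FAST c → push 33. Stack: [120, 33]
LOAD_CONST → push 7. Stack: [120, 33, 7]
BINARY_OP + → 33 + 7 = 40. Stack: [120, 40]
BINARY_OP - → 120 - 40 = 80. Stack: [80]
STORE_FAST v → v=80. Stack: []
LOAD_FAST a → push 15. Stack: [15]
LOAD_CONST → push 6. Stack: [15, 6]
BINARY_OP // → 15 // 6 = 2. Stack: [2]
STORE_FAST k → k=2. Stack: []
LOAD_FAST_LOAD_FAST b,v → push -8,80. Stack: [-8, 80]
COMPARE_OP bool(>) → -8 vs 80 = False. Stack: [False]
POP_JUMP_IF_FALSE → pop False; jump. Stack: []
LOAD_FAST_LOAD_FAST c,k → push 33,2. Stack: [33, 2]
BINARY_OP // → 33 // 2 = 16. Stack: [16]
LOAD_FAST k → push 2. Stack: [16, 2]
BINARY_OP + → 16 + 2 = 18. Stack: [18]
STORE_FAST p → p=18. Stack: []
LOAD_FAST_LOAD_FAST v,k → push 80,2. Stack: [80, 2]
BINARY_OP ^ → 80 ^ 2 = 82. Stack: [82]
STORE_FAST r → r=82. Stack: []
LOAD_FAST r → push 82. Stack: [82]
RETURN_VALUE → return 82.

82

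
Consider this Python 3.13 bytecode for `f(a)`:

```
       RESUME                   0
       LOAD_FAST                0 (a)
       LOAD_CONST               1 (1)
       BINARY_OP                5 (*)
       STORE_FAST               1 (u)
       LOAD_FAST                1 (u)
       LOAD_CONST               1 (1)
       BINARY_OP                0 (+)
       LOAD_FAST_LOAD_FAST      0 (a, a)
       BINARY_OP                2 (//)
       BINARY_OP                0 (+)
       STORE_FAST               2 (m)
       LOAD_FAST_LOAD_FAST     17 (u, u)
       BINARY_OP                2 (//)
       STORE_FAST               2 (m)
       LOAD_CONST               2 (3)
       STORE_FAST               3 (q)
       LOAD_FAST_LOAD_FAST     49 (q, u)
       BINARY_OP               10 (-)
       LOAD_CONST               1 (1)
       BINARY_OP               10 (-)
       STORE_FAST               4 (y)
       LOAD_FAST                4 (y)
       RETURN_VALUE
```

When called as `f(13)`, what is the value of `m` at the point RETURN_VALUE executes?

LOAD_FAST a → push 13. Stack: [13]
LOAD_CONST → push 1. Stack: [13, 1]
BINARY_OP * → 13 * 1 = 13. Stack: [13]
STORE_FAST u → u=13. Stack: []
LOAD_FAST u → push 13. Stack: [13]
LOAD_CONST → push 1. Stack: [13, 1]
BINARY_OP + → 13 + 1 = 14. Stack: [14]
LOAD_FAST_LOAD_FAST a,a → push 13,13. Stack: [14, 13, 13]
BINARY_OP // → 13 // 13 = 1. Stack: [14, 1]
BINARY_OP + → 14 + 1 = 15. Stack: [15]
STORE_FAST m → m=15. Stack: []
LOAD_FAST_LOAD_FAST u,u → push 13,13. Stack: [13, 13]
BINARY_OP // → 13 // 13 = 1. Stack: [1]
STORE_FAST m → m=1. Stack: []
LOAD_CONST → push 3. Stack: [3]
STORE_FAST q → q=3. Stack: []
LOAD_FAST_LOAD_FAST q,u → push 3,13. Stack: [3, 13]
BINARY_OP - → 3 - 13 = -10. Stack: [-10]
LOAD_CONST → push 1. Stack: [-10, 1]
BINARY_OP - → -10 - 1 = -11. Stack: [-11]
STORE_FAST y → y=-11. Stack: []
LOAD_FAST y → push -11. Stack: [-11]
RETURN_VALUE → return -11.

1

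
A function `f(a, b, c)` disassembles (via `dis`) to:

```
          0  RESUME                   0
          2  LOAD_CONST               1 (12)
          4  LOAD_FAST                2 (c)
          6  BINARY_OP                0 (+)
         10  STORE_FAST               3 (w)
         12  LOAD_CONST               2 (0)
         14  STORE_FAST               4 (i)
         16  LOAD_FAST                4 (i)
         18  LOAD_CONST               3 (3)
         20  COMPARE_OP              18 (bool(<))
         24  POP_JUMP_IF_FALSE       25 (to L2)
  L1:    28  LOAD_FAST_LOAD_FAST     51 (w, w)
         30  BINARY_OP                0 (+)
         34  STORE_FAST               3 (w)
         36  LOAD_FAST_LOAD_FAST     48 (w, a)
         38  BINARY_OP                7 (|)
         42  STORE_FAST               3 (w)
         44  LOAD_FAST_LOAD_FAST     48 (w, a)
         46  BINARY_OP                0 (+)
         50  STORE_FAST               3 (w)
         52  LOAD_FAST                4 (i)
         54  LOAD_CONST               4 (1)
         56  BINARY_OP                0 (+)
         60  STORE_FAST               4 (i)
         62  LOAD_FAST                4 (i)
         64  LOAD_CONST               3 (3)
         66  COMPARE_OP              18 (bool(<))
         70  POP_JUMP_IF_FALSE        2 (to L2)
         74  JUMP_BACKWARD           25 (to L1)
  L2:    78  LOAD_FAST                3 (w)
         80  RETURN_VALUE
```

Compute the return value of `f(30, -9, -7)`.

348

LOAD_CONST → push 12. Stack: [12]
LOAD_FAST c → push -7. Stack: [12, -7]
BINARY_OP + → 12 + -7 = 5. Stack: [5]
STORE_FAST w → w=5. Stack: []
LOAD_CONST → push 0. Stack: [0]
STORE_FAST i → i=0. Stack: []
LOAD_FAST i → push 0. Stack: [0]
LOAD_CONST → push 3. Stack: [0, 3]
COMPARE_OP bool(<) → 0 vs 3 = True. Stack: [True]
POP_JUMP_IF_FALSE → pop True; no jump. Stack: []
LOAD_FAST_LOAD_FAST w,w → push 5,5. Stack: [5, 5]
BINARY_OP + → 5 + 5 = 10. Stack: [10]
STORE_FAST w → w=10. Stack: []
LOAD_FAST_LOAD_FAST w,a → push 10,30. Stack: [10, 30]
BINARY_OP | → 10 | 30 = 30. Stack: [30]
STORE_FAST w → w=30. Stack: []
LOAD_FAST_LOAD_FAST w,a → push 30,30. Stack: [30, 30]
BINARY_OP + → 30 + 30 = 60. Stack: [60]
STORE_FAST w → w=60. Stack: []
LOAD_FAST i → push 0. Stack: [0]
LOAD_CONST → push 1. Stack: [0, 1]
BINARY_OP + → 0 + 1 = 1. Stack: [1]
STORE_FAST i → i=1. Stack: []
LOAD_FAST i → push 1. Stack: [1]
LOAD_CONST → push 3. Stack: [1, 3]
COMPARE_OP bool(<) → 1 vs 3 = True. Stack: [True]
POP_JUMP_IF_FALSE → pop True; no jump. Stack: []
LOAD_FAST_LOAD_FAST w,w → push 60,60. Stack: [60, 60]
BINARY_OP + → 60 + 60 = 120. Stack: [120]
STORE_FAST w → w=120. Stack: []
LOAD_FAST_LOAD_FAST w,a → push 120,30. Stack: [120, 30]
BINARY_OP | → 120 | 30 = 126. Stack: [126]
STORE_FAST w → w=126. Stack: []
LOAD_FAST_LOAD_FAST w,a → push 126,30. Stack: [126, 30]
BINARY_OP + → 126 + 30 = 156. Stack: [156]
STORE_FAST w → w=156. Stack: []
LOAD_FAST i → push 1. Stack: [1]
LOAD_CONST → push 1. Stack: [1, 1]
BINARY_OP + → 1 + 1 = 2. Stack: [2]
STORE_FAST i → i=2. Stack: []
LOAD_FAST i → push 2. Stack: [2]
LOAD_CONST → push 3. Stack: [2, 3]
COMPARE_OP bool(<) → 2 vs 3 = True. Stack: [True]
POP_JUMP_IF_FALSE → pop True; no jump. Stack: []
LOAD_FAST_LOAD_FAST w,w → push 156,156. Stack: [156, 156]
BINARY_OP + → 156 + 156 = 312. Stack: [312]
STORE_FAST w → w=312. Stack: []
LOAD_FAST_LOAD_FAST w,a → push 312,30. Stack: [312, 30]
BINARY_OP | → 312 | 30 = 318. Stack: [318]
STORE_FAST w → w=318. Stack: []
LOAD_FAST_LOAD_FAST w,a → push 318,30. Stack: [318, 30]
BINARY_OP + → 318 + 30 = 348. Stack: [348]
STORE_FAST w → w=348. Stack: []
LOAD_FAST i → push 2. Stack: [2]
LOAD_CONST → push 1. Stack: [2, 1]
BINARY_OP + → 2 + 1 = 3. Stack: [3]
STORE_FAST i → i=3. Stack: []
LOAD_FAST i → push 3. Stack: [3]
LOAD_CONST → push 3. Stack: [3, 3]
COMPARE_OP bool(<) → 3 vs 3 = False. Stack: [False]
POP_JUMP_IF_FALSE → pop False; jump. Stack: []
LOAD_FAST w → push 348. Stack: [348]
RETURN_VALUE → return 348.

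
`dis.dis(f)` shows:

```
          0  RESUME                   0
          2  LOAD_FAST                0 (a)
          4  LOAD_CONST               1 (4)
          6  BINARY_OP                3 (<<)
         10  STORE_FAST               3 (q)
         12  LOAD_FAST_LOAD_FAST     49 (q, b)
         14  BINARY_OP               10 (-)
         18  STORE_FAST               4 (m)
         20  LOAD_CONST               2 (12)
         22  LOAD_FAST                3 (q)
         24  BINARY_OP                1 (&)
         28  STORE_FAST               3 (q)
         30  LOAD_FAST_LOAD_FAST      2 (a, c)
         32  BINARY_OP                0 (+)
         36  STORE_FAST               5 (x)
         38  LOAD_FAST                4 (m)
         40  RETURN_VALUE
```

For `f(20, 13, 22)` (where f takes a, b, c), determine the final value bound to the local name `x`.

42

LOAD_FAST a → push 20. Stack: [20]
LOAD_CONST → push 4. Stack: [20, 4]
BINARY_OP << → 20 << 4 = 320. Stack: [320]
STORE_FAST q → q=320. Stack: []
LOAD_FAST_LOAD_FAST q,b → push 320,13. Stack: [320, 13]
BINARY_OP - → 320 - 13 = 307. Stack: [307]
STORE_FAST m → m=307. Stack: []
LOAD_CONST → push 12. Stack: [12]
LOAD_FAST q → push 320. Stack: [12, 320]
BINARY_OP & → 12 & 320 = 0. Stack: [0]
STORE_FAST q → q=0. Stack: []
LOAD_FAST_LOAD_FAST a,c → push 20,22. Stack: [20, 22]
BINARY_OP + → 20 + 22 = 42. Stack: [42]
STORE_FAST x → x=42. Stack: []
LOAD_FAST m → push 307. Stack: [307]
RETURN_VALUE → return 307.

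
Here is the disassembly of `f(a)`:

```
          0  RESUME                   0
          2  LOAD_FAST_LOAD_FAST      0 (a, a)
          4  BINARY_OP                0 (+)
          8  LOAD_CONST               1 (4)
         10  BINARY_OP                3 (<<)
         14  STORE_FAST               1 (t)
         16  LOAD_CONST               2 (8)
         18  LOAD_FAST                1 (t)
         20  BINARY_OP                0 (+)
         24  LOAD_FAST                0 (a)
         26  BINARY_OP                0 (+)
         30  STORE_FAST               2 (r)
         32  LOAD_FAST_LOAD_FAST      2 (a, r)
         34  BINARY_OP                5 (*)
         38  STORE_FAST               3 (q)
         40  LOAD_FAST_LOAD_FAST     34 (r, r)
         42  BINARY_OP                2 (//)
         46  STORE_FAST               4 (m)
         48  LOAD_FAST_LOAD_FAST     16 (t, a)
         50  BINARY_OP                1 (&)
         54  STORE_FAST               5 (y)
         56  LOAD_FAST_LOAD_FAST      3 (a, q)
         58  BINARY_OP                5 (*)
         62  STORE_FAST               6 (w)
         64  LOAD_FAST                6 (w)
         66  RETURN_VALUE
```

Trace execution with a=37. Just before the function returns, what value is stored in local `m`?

LOAD_FAST_LOAD_FAST a,a → push 37,37. Stack: [37, 37]
BINARY_OP + → 37 + 37 = 74. Stack: [74]
LOAD_CONST → push 4. Stack: [74, 4]
BINARY_OP << → 74 << 4 = 1184. Stack: [1184]
STORE_FAST t → t=1184. Stack: []
LOAD_CONST → push 8. Stack: [8]
LOAD_FAST t → push 1184. Stack: [8, 1184]
BINARY_OP + → 8 + 1184 = 1192. Stack: [1192]
LOAD_FAST a → push 37. Stack: [1192, 37]
BINARY_OP + → 1192 + 37 = 1229. Stack: [1229]
STORE_FAST r → r=1229. Stack: []
LOAD_FAST_LOAD_FAST a,r → push 37,1229. Stack: [37, 1229]
BINARY_OP * → 37 * 1229 = 45473. Stack: [45473]
STORE_FAST q → q=45473. Stack: []
LOAD_FAST_LOAD_FAST r,r → push 1229,1229. Stack: [1229, 1229]
BINARY_OP // → 1229 // 1229 = 1. Stack: [1]
STORE_FAST m → m=1. Stack: []
LOAD_FAST_LOAD_FAST t,a → push 1184,37. Stack: [1184, 37]
BINARY_OP & → 1184 & 37 = 32. Stack: [32]
STORE_FAST y → y=32. Stack: []
LOAD_FAST_LOAD_FAST a,q → push 37,45473. Stack: [37, 45473]
BINARY_OP * → 37 * 45473 = 1682501. Stack: [1682501]
STORE_FAST w → w=1682501. Stack: []
LOAD_FAST w → push 1682501. Stack: [1682501]
RETURN_VALUE → return 1682501.

1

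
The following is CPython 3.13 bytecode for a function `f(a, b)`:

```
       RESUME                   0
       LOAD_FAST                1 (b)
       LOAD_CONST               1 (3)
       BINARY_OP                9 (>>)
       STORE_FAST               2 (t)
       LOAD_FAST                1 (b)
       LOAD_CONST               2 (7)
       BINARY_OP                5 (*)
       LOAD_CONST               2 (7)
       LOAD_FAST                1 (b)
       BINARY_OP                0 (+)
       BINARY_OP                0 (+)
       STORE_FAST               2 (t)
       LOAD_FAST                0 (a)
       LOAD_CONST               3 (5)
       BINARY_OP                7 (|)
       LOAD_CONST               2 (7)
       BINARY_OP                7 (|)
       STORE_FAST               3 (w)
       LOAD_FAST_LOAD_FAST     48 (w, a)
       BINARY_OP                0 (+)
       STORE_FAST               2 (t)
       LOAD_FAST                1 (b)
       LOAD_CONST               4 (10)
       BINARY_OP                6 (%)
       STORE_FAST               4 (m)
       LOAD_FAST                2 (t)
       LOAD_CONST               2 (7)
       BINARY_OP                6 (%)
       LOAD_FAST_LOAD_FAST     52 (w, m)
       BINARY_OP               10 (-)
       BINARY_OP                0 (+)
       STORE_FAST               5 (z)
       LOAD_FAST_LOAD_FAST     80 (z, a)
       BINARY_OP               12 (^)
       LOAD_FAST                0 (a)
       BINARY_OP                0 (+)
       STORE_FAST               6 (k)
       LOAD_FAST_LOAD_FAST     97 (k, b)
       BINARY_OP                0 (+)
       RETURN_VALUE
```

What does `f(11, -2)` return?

16

LOAD_FAST b → push -2. Stack: [-2]
LOAD_CONST → push 3. Stack: [-2, 3]
BINARY_OP >> → -2 >> 3 = -1. Stack: [-1]
STORE_FAST t → t=-1. Stack: []
LOAD_FAST b → push -2. Stack: [-2]
LOAD_CONST → push 7. Stack: [-2, 7]
BINARY_OP * → -2 * 7 = -14. Stack: [-14]
LOAD_CONST → push 7. Stack: [-14, 7]
LOAD_FAST b → push -2. Stack: [-14, 7, -2]
BINARY_OP + → 7 + -2 = 5. Stack: [-14, 5]
BINARY_OP + → -14 + 5 = -9. Stack: [-9]
STORE_FAST t → t=-9. Stack: []
LOAD_FAST a → push 11. Stack: [11]
LOAD_CONST → push 5. Stack: [11, 5]
BINARY_OP | → 11 | 5 = 15. Stack: [15]
LOAD_CONST → push 7. Stack: [15, 7]
BINARY_OP | → 15 | 7 = 15. Stack: [15]
STORE_FAST w → w=15. Stack: []
LOAD_FAST_LOAD_FAST w,a → push 15,11. Stack: [15, 11]
BINARY_OP + → 15 + 11 = 26. Stack: [26]
STORE_FAST t → t=26. Stack: []
LOAD_FAST b → push -2. Stack: [-2]
LOAD_CONST → push 10. Stack: [-2, 10]
BINARY_OP % → -2 % 10 = 8. Stack: [8]
STORE_FAST m → m=8. Stack: []
LOAD_FAST t → push 26. Stack: [26]
LOAD_CONST → push 7. Stack: [26, 7]
BINARY_OP % → 26 % 7 = 5. Stack: [5]
LOAD_FAST_LOAD_FAST w,m → push 15,8. Stack: [5, 15, 8]
BINARY_OP - → 15 - 8 = 7. Stack: [5, 7]
BINARY_OP + → 5 + 7 = 12. Stack: [12]
STORE_FAST z → z=12. Stack: []
LOAD_FAST_LOAD_FAST z,a → push 12,11. Stack: [12, 11]
BINARY_OP ^ → 12 ^ 11 = 7. Stack: [7]
LOAD_FAST a → push 11. Stack: [7, 11]
BINARY_OP + → 7 + 11 = 18. Stack: [18]
STORE_FAST k → k=18. Stack: []
LOAD_FAST_LOAD_FAST k,b → push 18,-2. Stack: [18, -2]
BINARY_OP + → 18 + -2 = 16. Stack: [16]
RETURN_VALUE → return 16.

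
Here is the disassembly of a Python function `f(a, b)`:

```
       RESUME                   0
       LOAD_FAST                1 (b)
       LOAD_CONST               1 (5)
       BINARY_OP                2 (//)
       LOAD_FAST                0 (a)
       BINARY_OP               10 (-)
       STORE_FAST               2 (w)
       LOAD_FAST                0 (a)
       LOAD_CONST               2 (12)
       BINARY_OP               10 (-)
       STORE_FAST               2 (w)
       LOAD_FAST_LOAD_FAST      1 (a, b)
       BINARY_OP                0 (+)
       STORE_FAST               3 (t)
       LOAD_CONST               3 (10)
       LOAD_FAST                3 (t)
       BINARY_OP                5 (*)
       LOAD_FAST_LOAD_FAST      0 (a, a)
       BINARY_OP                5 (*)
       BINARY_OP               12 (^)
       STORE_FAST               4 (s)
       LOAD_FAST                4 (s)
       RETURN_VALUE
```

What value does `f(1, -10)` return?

-89

LOAD_FAST b → push -10. Stack: [-10]
LOAD_CONST → push 5. Stack: [-10, 5]
BINARY_OP // → -10 // 5 = -2. Stack: [-2]
LOAD_FAST a → push 1. Stack: [-2, 1]
BINARY_OP - → -2 - 1 = -3. Stack: [-3]
STORE_FAST w → w=-3. Stack: []
LOAD_FAST a → push 1. Stack: [1]
LOAD_CONST → push 12. Stack: [1, 12]
BINARY_OP - → 1 - 12 = -11. Stack: [-11]
STORE_FAST w → w=-11. Stack: []
LOAD_FAST_LOAD_FAST a,b → push 1,-10. Stack: [1, -10]
BINARY_OP + → 1 + -10 = -9. Stack: [-9]
STORE_FAST t → t=-9. Stack: []
LOAD_CONST → push 10. Stack: [10]
LOAD_FAST t → push -9. Stack: [10, -9]
BINARY_OP * → 10 * -9 = -90. Stack: [-90]
LOAD_FAST_LOAD_FAST a,a → push 1,1. Stack: [-90, 1, 1]
BINARY_OP * → 1 * 1 = 1. Stack: [-90, 1]
BINARY_OP ^ → -90 ^ 1 = -89. Stack: [-89]
STORE_FAST s → s=-89. Stack: []
LOAD_FAST s → push -89. Stack: [-89]
RETURN_VALUE → return -89.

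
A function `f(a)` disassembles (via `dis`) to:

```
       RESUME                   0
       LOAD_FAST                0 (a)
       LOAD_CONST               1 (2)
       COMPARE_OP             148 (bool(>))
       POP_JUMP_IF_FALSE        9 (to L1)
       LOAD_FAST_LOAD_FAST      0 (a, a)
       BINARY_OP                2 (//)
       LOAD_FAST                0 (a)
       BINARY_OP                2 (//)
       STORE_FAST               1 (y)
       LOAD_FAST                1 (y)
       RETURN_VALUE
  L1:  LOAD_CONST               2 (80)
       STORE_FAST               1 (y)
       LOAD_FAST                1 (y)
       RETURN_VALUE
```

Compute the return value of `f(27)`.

0

LOAD_FAST a → push 27. Stack: [27]
LOAD_CONST → push 2. Stack: [27, 2]
COMPARE_OP bool(>) → 27 vs 2 = True. Stack: [True]
POP_JUMP_IF_FALSE → pop True; no jump. Stack: []
LOAD_FAST_LOAD_FAST a,a → push 27,27. Stack: [27, 27]
BINARY_OP // → 27 // 27 = 1. Stack: [1]
LOAD_FAST a → push 27. Stack: [1, 27]
BINARY_OP // → 1 // 27 = 0. Stack: [0]
STORE_FAST y → y=0. Stack: []
LOAD_FAST y → push 0. Stack: [0]
RETURN_VALUE → return 0.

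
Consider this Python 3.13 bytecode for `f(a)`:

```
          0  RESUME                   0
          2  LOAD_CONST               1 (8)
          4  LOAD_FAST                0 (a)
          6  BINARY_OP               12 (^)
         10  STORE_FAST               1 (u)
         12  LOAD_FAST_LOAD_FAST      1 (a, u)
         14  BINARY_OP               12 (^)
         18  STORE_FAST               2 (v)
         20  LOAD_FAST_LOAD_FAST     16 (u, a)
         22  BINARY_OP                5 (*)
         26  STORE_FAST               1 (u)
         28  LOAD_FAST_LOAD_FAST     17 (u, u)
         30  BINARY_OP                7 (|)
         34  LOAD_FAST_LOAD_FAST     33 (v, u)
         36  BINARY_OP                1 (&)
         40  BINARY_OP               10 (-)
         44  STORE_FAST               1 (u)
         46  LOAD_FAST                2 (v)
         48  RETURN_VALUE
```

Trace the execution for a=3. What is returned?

8

LOAD_CONST → push 8. Stack: [8]
LOAD_FAST a → push 3. Stack: [8, 3]
BINARY_OP ^ → 8 ^ 3 = 11. Stack: [11]
STORE_FAST u → u=11. Stack: []
LOAD_FAST_LOAD_FAST a,u → push 3,11. Stack: [3, 11]
BINARY_OP ^ → 3 ^ 11 = 8. Stack: [8]
STORE_FAST v → v=8. Stack: []
LOAD_FAST_LOAD_FAST u,a → push 11,3. Stack: [11, 3]
BINARY_OP * → 11 * 3 = 33. Stack: [33]
STORE_FAST u → u=33. Stack: []
LOAD_FAST_LOAD_FAST u,u → push 33,33. Stack: [33, 33]
BINARY_OP | → 33 | 33 = 33. Stack: [33]
LOAD_FAST_LOAD_FAST v,u → push 8,33. Stack: [33, 8, 33]
BINARY_OP & → 8 & 33 = 0. Stack: [33, 0]
BINARY_OP - → 33 - 0 = 33. Stack: [33]
STORE_FAST u → u=33. Stack: []
LOAD_FAST v → push 8. Stack: [8]
RETURN_VALUE → return 8.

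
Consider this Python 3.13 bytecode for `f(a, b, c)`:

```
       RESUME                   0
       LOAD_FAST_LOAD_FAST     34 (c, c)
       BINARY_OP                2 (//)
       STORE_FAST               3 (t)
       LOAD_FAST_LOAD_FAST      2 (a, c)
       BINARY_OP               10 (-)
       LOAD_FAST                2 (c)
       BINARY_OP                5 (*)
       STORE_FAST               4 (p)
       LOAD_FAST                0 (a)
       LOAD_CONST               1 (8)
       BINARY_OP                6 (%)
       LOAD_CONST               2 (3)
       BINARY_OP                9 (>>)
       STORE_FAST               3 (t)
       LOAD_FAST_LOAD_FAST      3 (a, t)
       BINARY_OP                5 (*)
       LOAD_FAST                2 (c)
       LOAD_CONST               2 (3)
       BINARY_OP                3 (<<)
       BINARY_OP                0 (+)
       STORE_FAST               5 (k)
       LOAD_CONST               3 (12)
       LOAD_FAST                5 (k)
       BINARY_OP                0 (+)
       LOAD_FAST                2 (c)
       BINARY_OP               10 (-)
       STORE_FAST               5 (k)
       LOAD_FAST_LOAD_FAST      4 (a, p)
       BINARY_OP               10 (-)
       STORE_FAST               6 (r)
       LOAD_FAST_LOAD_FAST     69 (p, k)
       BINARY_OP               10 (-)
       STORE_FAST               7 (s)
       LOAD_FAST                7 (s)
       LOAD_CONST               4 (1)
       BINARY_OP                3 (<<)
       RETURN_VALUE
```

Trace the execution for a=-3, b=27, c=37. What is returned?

-3502

LOAD_FAST_LOAD_FAST c,c → push 37,37. Stack: [37, 37]
BINARY_OP // → 37 // 37 = 1. Stack: [1]
STORE_FAST t → t=1. Stack: []
LOAD_FAST_LOAD_FAST a,c → push -3,37. Stack: [-3, 37]
BINARY_OP - → -3 - 37 = -40. Stack: [-40]
LOAD_FAST c → push 37. Stack: [-40, 37]
BINARY_OP * → -40 * 37 = -1480. Stack: [-1480]
STORE_FAST p → p=-1480. Stack: []
LOAD_FAST a → push -3. Stack: [-3]
LOAD_CONST → push 8. Stack: [-3, 8]
BINARY_OP % → -3 % 8 = 5. Stack: [5]
LOAD_CONST → push 3. Stack: [5, 3]
BINARY_OP >> → 5 >> 3 = 0. Stack: [0]
STORE_FAST t → t=0. Stack: []
LOAD_FAST_LOAD_FAST a,t → push -3,0. Stack: [-3, 0]
BINARY_OP * → -3 * 0 = 0. Stack: [0]
LOAD_FAST c → push 37. Stack: [0, 37]
LOAD_CONST → push 3. Stack: [0, 37, 3]
BINARY_OP << → 37 << 3 = 296. Stack: [0, 296]
BINARY_OP + → 0 + 296 = 296. Stack: [296]
STORE_FAST k → k=296. Stack: []
LOAD_CONST → push 12. Stack: [12]
LOAD_FAST k → push 296. Stack: [12, 296]
BINARY_OP + → 12 + 296 = 308. Stack: [308]
LOAD_FAST c → push 37. Stack: [308, 37]
BINARY_OP - → 308 - 37 = 271. Stack: [271]
STORE_FAST k → k=271. Stack: []
LOAD_FAST_LOAD_FAST a,p → push -3,-1480. Stack: [-3, -1480]
BINARY_OP - → -3 - -1480 = 1477. Stack: [1477]
STORE_FAST r → r=1477. Stack: []
LOAD_FAST_LOAD_FAST p,k → push -1480,271. Stack: [-1480, 271]
BINARY_OP - → -1480 - 271 = -1751. Stack: [-1751]
STORE_FAST s → s=-1751. Stack: []
LOAD_FAST s → push -1751. Stack: [-1751]
LOAD_CONST → push 1. Stack: [-1751, 1]
BINARY_OP << → -1751 << 1 = -3502. Stack: [-3502]
RETURN_VALUE → return -3502.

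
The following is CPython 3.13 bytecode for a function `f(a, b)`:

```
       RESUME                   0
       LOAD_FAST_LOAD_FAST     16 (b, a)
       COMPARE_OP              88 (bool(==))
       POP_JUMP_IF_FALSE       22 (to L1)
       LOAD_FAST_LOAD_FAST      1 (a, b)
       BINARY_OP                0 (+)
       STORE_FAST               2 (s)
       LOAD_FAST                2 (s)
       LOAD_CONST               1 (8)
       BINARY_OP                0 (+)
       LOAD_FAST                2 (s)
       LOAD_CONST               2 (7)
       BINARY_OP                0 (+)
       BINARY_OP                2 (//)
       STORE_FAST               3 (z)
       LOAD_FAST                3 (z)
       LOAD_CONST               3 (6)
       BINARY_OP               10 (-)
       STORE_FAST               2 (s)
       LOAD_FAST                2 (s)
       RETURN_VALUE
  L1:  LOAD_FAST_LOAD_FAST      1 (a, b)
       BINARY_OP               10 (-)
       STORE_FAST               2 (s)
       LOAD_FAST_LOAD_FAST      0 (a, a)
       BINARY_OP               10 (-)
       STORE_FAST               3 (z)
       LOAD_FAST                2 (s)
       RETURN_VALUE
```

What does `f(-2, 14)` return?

LOAD_FAST_LOAD_FAST b,a → push 14,-2. Stack: [14, -2]
COMPARE_OP bool(==) → 14 vs -2 = False. Stack: [False]
POP_JUMP_IF_FALSE → pop False; jump. Stack: []
LOAD_FAST_LOAD_FAST a,b → push -2,14. Stack: [-2, 14]
BINARY_OP - → -2 - 14 = -16. Stack: [-16]
STORE_FAST s → s=-16. Stack: []
LOAD_FAST_LOAD_FAST a,a → push -2,-2. Stack: [-2, -2]
BINARY_OP - → -2 - -2 = 0. Stack: [0]
STORE_FAST z → z=0. Stack: []
LOAD_FAST s → push -16. Stack: [-16]
RETURN_VALUE → return -16.

-16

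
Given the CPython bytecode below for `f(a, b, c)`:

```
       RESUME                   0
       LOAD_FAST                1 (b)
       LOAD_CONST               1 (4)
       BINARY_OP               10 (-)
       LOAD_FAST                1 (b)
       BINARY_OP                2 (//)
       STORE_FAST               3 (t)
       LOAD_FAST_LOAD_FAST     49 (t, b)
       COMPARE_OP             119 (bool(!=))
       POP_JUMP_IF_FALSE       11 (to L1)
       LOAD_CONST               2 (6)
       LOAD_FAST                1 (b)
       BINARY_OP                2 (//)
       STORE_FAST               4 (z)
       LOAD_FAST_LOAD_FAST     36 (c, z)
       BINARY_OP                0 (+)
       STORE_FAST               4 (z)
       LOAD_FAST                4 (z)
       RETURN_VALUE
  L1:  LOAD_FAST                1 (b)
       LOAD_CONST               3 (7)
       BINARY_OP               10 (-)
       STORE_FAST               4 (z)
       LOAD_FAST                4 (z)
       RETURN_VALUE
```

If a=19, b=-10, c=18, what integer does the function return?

17

LOAD_FAST b → push -10. Stack: [-10]
LOAD_CONST → push 4. Stack: [-10, 4]
BINARY_OP - → -10 - 4 = -14. Stack: [-14]
LOAD_FAST b → push -10. Stack: [-14, -10]
BINARY_OP // → -14 // -10 = 1. Stack: [1]
STORE_FAST t → t=1. Stack: []
LOAD_FAST_LOAD_FAST t,b → push 1,-10. Stack: [1, -10]
COMPARE_OP bool(!=) → 1 vs -10 = True. Stack: [True]
POP_JUMP_IF_FALSE → pop True; no jump. Stack: []
LOAD_CONST → push 6. Stack: [6]
LOAD_FAST b → push -10. Stack: [6, -10]
BINARY_OP // → 6 // -10 = -1. Stack: [-1]
STORE_FAST z → z=-1. Stack: []
LOAD_FAST_LOAD_FAST c,z → push 18,-1. Stack: [18, -1]
BINARY_OP + → 18 + -1 = 17. Stack: [17]
STORE_FAST z → z=17. Stack: []
LOAD_FAST z → push 17. Stack: [17]
RETURN_VALUE → return 17.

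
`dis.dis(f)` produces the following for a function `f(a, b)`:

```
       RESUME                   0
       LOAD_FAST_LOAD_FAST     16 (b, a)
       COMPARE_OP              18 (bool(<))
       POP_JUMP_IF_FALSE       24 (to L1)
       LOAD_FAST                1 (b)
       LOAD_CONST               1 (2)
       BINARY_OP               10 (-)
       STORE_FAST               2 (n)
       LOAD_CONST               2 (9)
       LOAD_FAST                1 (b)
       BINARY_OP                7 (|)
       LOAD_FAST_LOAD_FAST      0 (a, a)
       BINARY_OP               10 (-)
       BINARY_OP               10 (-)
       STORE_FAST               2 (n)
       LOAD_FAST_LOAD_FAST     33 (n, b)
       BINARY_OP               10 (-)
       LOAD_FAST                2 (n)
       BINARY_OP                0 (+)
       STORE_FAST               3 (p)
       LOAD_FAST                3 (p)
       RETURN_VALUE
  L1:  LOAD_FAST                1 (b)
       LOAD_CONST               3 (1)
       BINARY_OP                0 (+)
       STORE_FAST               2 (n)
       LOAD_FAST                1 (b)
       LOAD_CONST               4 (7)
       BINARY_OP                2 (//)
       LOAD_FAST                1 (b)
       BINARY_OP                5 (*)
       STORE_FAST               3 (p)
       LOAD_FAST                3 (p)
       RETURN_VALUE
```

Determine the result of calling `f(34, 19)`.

LOAD_FAST_LOAD_FAST b,a → push 19,34. Stack: [19, 34]
COMPARE_OP bool(<) → 19 vs 34 = True. Stack: [True]
POP_JUMP_IF_FALSE → pop True; no jump. Stack: []
LOAD_FAST b → push 19. Stack: [19]
LOAD_CONST → push 2. Stack: [19, 2]
BINARY_OP - → 19 - 2 = 17. Stack: [17]
STORE_FAST n → n=17. Stack: []
LOAD_CONST → push 9. Stack: [9]
LOAD_FAST b → push 19. Stack: [9, 19]
BINARY_OP | → 9 | 19 = 27. Stack: [27]
LOAD_FAST_LOAD_FAST a,a → push 34,34. Stack: [27, 34, 34]
BINARY_OP - → 34 - 34 = 0. Stack: [27, 0]
BINARY_OP - → 27 - 0 = 27. Stack: [27]
STORE_FAST n → n=27. Stack: []
LOAD_FAST_LOAD_FAST n,b → push 27,19. Stack: [27, 19]
BINARY_OP - → 27 - 19 = 8. Stack: [8]
LOAD_FAST n → push 27. Stack: [8, 27]
BINARY_OP + → 8 + 27 = 35. Stack: [35]
STORE_FAST p → p=35. Stack: []
LOAD_FAST p → push 35. Stack: [35]
RETURN_VALUE → return 35.

35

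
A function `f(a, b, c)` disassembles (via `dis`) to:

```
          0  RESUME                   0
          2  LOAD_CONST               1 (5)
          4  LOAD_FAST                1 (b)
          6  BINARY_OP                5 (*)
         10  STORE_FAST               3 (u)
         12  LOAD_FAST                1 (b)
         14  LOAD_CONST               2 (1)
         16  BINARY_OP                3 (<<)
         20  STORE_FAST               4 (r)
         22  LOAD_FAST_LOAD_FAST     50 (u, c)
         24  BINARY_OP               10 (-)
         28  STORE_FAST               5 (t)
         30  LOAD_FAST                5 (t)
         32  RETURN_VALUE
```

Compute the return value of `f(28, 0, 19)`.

-19

LOAD_CONST → push 5. Stack: [5]
LOAD_FAST b → push 0. Stack: [5, 0]
BINARY_OP * → 5 * 0 = 0. Stack: [0]
STORE_FAST u → u=0. Stack: []
LOAD_FAST b → push 0. Stack: [0]
LOAD_CONST → push 1. Stack: [0, 1]
BINARY_OP << → 0 << 1 = 0. Stack: [0]
STORE_FAST r → r=0. Stack: []
LOAD_FAST_LOAD_FAST u,c → push 0,19. Stack: [0, 19]
BINARY_OP - → 0 - 19 = -19. Stack: [-19]
STORE_FAST t → t=-19. Stack: []
LOAD_FAST t → push -19. Stack: [-19]
RETURN_VALUE → return -19.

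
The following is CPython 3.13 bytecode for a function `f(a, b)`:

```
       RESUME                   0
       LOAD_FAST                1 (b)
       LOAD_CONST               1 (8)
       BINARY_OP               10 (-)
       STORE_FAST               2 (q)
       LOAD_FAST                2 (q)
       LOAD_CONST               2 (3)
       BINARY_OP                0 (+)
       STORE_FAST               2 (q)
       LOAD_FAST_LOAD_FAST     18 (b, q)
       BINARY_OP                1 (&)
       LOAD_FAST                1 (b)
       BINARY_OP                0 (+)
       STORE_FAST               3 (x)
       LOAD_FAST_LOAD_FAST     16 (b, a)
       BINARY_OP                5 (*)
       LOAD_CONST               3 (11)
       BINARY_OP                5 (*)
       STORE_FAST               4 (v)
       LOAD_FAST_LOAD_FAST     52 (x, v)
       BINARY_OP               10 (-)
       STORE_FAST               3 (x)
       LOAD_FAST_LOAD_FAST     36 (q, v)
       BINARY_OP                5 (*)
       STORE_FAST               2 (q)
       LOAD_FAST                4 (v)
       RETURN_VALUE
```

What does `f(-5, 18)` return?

LOAD_FAST b → push 18. Stack: [18]
LOAD_CONST → push 8. Stack: [18, 8]
BINARY_OP - → 18 - 8 = 10. Stack: [10]
STORE_FAST q → q=10. Stack: []
LOAD_FAST q → push 10. Stack: [10]
LOAD_CONST → push 3. Stack: [10, 3]
BINARY_OP + → 10 + 3 = 13. Stack: [13]
STORE_FAST q → q=13. Stack: []
LOAD_FAST_LOAD_FAST b,q → push 18,13. Stack: [18, 13]
BINARY_OP & → 18 & 13 = 0. Stack: [0]
LOAD_FAST b → push 18. Stack: [0, 18]
BINARY_OP + → 0 + 18 = 18. Stack: [18]
STORE_FAST x → x=18. Stack: []
LOAD_FAST_LOAD_FAST b,a → push 18,-5. Stack: [18, -5]
BINARY_OP * → 18 * -5 = -90. Stack: [-90]
LOAD_CONST → push 11. Stack: [-90, 11]
BINARY_OP * → -90 * 11 = -990. Stack: [-990]
STORE_FAST v → v=-990. Stack: []
LOAD_FAST_LOAD_FAST x,v → push 18,-990. Stack: [18, -990]
BINARY_OP - → 18 - -990 = 1008. Stack: [1008]
STORE_FAST x → x=1008. Stack: []
LOAD_FAST_LOAD_FAST q,v → push 13,-990. Stack: [13, -990]
BINARY_OP * → 13 * -990 = -12870. Stack: [-12870]
STORE_FAST q → q=-12870. Stack: []
LOAD_FAST v → push -990. Stack: [-990]
RETURN_VALUE → return -990.

-990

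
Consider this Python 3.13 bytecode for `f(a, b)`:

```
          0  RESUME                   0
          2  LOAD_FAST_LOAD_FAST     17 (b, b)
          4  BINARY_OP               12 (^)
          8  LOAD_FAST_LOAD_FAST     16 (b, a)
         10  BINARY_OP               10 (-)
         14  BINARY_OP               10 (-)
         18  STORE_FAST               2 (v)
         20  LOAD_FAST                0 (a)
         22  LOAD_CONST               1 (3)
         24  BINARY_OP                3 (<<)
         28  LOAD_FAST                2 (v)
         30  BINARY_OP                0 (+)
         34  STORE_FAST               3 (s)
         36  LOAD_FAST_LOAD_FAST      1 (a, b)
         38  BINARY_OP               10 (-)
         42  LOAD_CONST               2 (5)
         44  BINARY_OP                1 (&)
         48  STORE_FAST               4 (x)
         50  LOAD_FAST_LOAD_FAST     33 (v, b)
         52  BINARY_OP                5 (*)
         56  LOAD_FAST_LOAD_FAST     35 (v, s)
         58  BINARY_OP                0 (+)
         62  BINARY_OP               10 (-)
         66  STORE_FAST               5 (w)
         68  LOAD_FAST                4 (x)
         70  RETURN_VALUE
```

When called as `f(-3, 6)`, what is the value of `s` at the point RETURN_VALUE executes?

LOAD_FAST_LOAD_FAST b,b → push 6,6. Stack: [6, 6]
BINARY_OP ^ → 6 ^ 6 = 0. Stack: [0]
LOAD_FAST_LOAD_FAST b,a → push 6,-3. Stack: [0, 6, -3]
BINARY_OP - → 6 - -3 = 9. Stack: [0, 9]
BINARY_OP - → 0 - 9 = -9. Stack: [-9]
STORE_FAST v → v=-9. Stack: []
LOAD_FAST a → push -3. Stack: [-3]
LOAD_CONST → push 3. Stack: [-3, 3]
BINARY_OP << → -3 << 3 = -24. Stack: [-24]
LOAD_FAST v → push -9. Stack: [-24, -9]
BINARY_OP + → -24 + -9 = -33. Stack: [-33]
STORE_FAST s → s=-33. Stack: []
LOAD_FAST_LOAD_FAST a,b → push -3,6. Stack: [-3, 6]
BINARY_OP - → -3 - 6 = -9. Stack: [-9]
LOAD_CONST → push 5. Stack: [-9, 5]
BINARY_OP & → -9 & 5 = 5. Stack: [5]
STORE_FAST x → x=5. Stack: []
LOAD_FAST_LOAD_FAST v,b → push -9,6. Stack: [-9, 6]
BINARY_OP * → -9 * 6 = -54. Stack: [-54]
LOAD_FAST_LOAD_FAST v,s → push -9,-33. Stack: [-54, -9, -33]
BINARY_OP + → -9 + -33 = -42. Stack: [-54, -42]
BINARY_OP - → -54 - -42 = -12. Stack: [-12]
STORE_FAST w → w=-12. Stack: []
LOAD_FAST x → push 5. Stack: [5]
RETURN_VALUE → return 5.

-33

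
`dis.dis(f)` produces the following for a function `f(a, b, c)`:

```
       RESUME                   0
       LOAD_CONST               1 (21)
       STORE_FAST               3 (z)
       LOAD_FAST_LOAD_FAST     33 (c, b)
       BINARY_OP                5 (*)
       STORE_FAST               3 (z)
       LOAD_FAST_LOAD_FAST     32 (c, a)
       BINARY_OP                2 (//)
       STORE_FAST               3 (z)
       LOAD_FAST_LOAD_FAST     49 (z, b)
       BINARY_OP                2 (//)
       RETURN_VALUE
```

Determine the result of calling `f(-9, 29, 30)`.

LOAD_CONST → push 21. Stack: [21]
STORE_FAST z → z=21. Stack: []
LOAD_FAST_LOAD_FAST c,b → push 30,29. Stack: [30, 29]
BINARY_OP * → 30 * 29 = 870. Stack: [870]
STORE_FAST z → z=870. Stack: []
LOAD_FAST_LOAD_FAST c,a → push 30,-9. Stack: [30, -9]
BINARY_OP // → 30 // -9 = -4. Stack: [-4]
STORE_FAST z → z=-4. Stack: []
LOAD_FAST_LOAD_FAST z,b → push -4,29. Stack: [-4, 29]
BINARY_OP // → -4 // 29 = -1. Stack: [-1]
RETURN_VALUE → return -1.

-1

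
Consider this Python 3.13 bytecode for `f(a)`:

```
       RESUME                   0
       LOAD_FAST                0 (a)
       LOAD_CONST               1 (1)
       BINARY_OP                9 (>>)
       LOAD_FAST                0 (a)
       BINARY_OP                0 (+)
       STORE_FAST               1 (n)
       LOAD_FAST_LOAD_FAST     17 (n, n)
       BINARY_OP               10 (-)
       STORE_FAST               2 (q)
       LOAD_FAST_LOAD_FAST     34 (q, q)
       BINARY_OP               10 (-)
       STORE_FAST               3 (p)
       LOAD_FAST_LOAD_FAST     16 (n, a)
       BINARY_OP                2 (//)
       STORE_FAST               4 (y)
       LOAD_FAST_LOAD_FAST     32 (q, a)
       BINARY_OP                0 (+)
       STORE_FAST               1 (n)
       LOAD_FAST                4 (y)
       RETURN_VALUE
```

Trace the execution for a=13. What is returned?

1

LOAD_FAST a → push 13. Stack: [13]
LOAD_CONST → push 1. Stack: [13, 1]
BINARY_OP >> → 13 >> 1 = 6. Stack: [6]
LOAD_FAST a → push 13. Stack: [6, 13]
BINARY_OP + → 6 + 13 = 19. Stack: [19]
STORE_FAST n → n=19. Stack: []
LOAD_FAST_LOAD_FAST n,n → push 19,19. Stack: [19, 19]
BINARY_OP - → 19 - 19 = 0. Stack: [0]
STORE_FAST q → q=0. Stack: []
LOAD_FAST_LOAD_FAST q,q → push 0,0. Stack: [0, 0]
BINARY_OP - → 0 - 0 = 0. Stack: [0]
STORE_FAST p → p=0. Stack: []
LOAD_FAST_LOAD_FAST n,a → push 19,13. Stack: [19, 13]
BINARY_OP // → 19 // 13 = 1. Stack: [1]
STORE_FAST y → y=1. Stack: []
LOAD_FAST_LOAD_FAST q,a → push 0,13. Stack: [0, 13]
BINARY_OP + → 0 + 13 = 13. Stack: [13]
STORE_FAST n → n=13. Stack: []
LOAD_FAST y → push 1. Stack: [1]
RETURN_VALUE → return 1.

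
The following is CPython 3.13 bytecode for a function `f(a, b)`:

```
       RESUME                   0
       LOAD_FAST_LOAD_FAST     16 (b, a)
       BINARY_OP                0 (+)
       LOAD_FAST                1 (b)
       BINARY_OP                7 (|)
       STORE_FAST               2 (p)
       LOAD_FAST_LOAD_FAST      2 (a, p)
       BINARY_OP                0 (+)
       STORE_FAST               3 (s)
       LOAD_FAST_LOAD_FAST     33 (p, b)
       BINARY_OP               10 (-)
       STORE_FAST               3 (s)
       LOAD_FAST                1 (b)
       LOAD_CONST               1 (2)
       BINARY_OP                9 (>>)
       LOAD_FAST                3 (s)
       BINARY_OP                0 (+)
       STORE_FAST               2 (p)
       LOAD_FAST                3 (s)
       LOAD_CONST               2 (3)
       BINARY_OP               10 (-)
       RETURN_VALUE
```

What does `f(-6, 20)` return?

LOAD_FAST_LOAD_FAST b,a → push 20,-6. Stack: [20, -6]
BINARY_OP + → 20 + -6 = 14. Stack: [14]
LOAD_FAST b → push 20. Stack: [14, 20]
BINARY_OP | → 14 | 20 = 30. Stack: [30]
STORE_FAST p → p=30. Stack: []
LOAD_FAST_LOAD_FAST a,p → push -6,30. Stack: [-6, 30]
BINARY_OP + → -6 + 30 = 24. Stack: [24]
STORE_FAST s → s=24. Stack: []
LOAD_FAST_LOAD_FAST p,b → push 30,20. Stack: [30, 20]
BINARY_OP - → 30 - 20 = 10. Stack: [10]
STORE_FAST s → s=10. Stack: []
LOAD_FAST b → push 20. Stack: [20]
LOAD_CONST → push 2. Stack: [20, 2]
BINARY_OP >> → 20 >> 2 = 5. Stack: [5]
LOAD_FAST s → push 10. Stack: [5, 10]
BINARY_OP + → 5 + 10 = 15. Stack: [15]
STORE_FAST p → p=15. Stack: []
LOAD_FAST s → push 10. Stack: [10]
LOAD_CONST → push 3. Stack: [10, 3]
BINARY_OP - → 10 - 3 = 7. Stack: [7]
RETURN_VALUE → return 7.

7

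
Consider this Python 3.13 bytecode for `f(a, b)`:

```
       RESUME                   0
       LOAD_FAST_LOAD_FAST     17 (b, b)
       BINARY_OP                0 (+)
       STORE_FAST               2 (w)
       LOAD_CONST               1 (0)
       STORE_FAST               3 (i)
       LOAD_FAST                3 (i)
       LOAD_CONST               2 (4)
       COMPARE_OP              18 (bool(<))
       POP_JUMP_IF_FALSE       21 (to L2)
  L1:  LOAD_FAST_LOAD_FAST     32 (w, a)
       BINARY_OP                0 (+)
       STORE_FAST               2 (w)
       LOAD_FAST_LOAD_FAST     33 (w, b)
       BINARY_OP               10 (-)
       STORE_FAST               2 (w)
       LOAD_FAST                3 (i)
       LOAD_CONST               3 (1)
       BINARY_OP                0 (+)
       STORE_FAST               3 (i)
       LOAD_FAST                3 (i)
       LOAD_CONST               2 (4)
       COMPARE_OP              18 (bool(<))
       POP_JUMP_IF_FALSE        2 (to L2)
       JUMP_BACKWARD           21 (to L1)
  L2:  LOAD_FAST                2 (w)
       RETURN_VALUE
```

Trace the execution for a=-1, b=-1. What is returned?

LOAD_FAST_LOAD_FAST b,b → push -1,-1
BINARY_OP + → -1 + -1 = -2
STORE_FAST w → w=-2
LOAD_CONST → push 0
STORE_FAST i → i=0
LOAD_FAST i → push 0
LOAD_CONST → push 4
COMPARE_OP bool(<) → 0 vs 4 = True
POP_JUMP_IF_FALSE → pop True; no jump
LOAD_FAST_LOAD_FAST w,a → push -2,-1
BINARY_OP + → -2 + -1 = -3
STORE_FAST w → w=-3
LOAD_FAST_LOAD_FAST w,b → push -3,-1
BINARY_OP - → -3 - -1 = -2
STORE_FAST w → w=-2
LOAD_FAST i → push 0
LOAD_CONST → push 1
BINARY_OP + → 0 + 1 = 1
STORE_FAST i → i=1
LOAD_FAST i → push 1
LOAD_CONST → push 4
COMPARE_OP bool(<) → 1 vs 4 = True
POP_JUMP_IF_FALSE → pop True; no jump
LOAD_FAST_LOAD_FAST w,a → push -2,-1
BINARY_OP + → -2 + -1 = -3
STORE_FAST w → w=-3
LOAD_FAST_LOAD_FAST w,b → push -3,-1
BINARY_OP - → -3 - -1 = -2
STORE_FAST w → w=-2
LOAD_FAST i → push 1
LOAD_CONST → push 1
BINARY_OP + → 1 + 1 = 2
STORE_FAST i → i=2
LOAD_FAST i → push 2
LOAD_CONST → push 4
COMPARE_OP bool(<) → 2 vs 4 = True
POP_JUMP_IF_FALSE → pop True; no jump
LOAD_FAST_LOAD_FAST w,a → push -2,-1
BINARY_OP + → -2 + -1 = -3
STORE_FAST w → w=-3
LOAD_FAST_LOAD_FAST w,b → push -3,-1
BINARY_OP - → -3 - -1 = -2
STORE_FAST w → w=-2
LOAD_FAST i → push 2
LOAD_CONST → push 1
BINARY_OP + → 2 + 1 = 3
STORE_FAST i → i=3
LOAD_FAST i → push 3
LOAD_CONST → push 4
COMPARE_OP bool(<) → 3 vs 4 = True
POP_JUMP_IF_FALSE → pop True; no jump
LOAD_FAST_LOAD_FAST w,a → push -2,-1
BINARY_OP + → -2 + -1 = -3
STORE_FAST w → w=-3
LOAD_FAST_LOAD_FAST w,b → push -3,-1
BINARY_OP - → -3 - -1 = -2
STORE_FAST w → w=-2
LOAD_FAST i → push 3
LOAD_CONST → push 1
BINARY_OP + → 3 + 1 = 4
STORE_FAST i → i=4
LOAD_FAST i → push 4
LOAD_CONST → push 4
COMPARE_OP bool(<) → 4 vs 4 = False
POP_JUMP_IF_FALSE → pop False; jump
LOAD_FAST w → push -2
RETURN_VALUE → return -2.

-2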